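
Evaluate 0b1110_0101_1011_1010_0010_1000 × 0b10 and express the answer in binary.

Multiply each base-2 digit by 2, carrying:
  0×2 = 0 → write 0
  0×2 = 0 → write 0
  0×2 = 0 → write 0
  1×2 = 2 → write 0 carry 1
  0×2+1 = 1 → write 1
  1×2 = 2 → write 0 carry 1
  0×2+1 = 1 → write 1
  0×2 = 0 → write 0
  0×2 = 0 → write 0
  1×2 = 2 → write 0 carry 1
  0×2+1 = 1 → write 1
  1×2 = 2 → write 0 carry 1
  1×2+1 = 3 → write 1 carry 1
  1×2+1 = 3 → write 1 carry 1
  0×2+1 = 1 → write 1
  1×2 = 2 → write 0 carry 1
  1×2+1 = 3 → write 1 carry 1
  0×2+1 = 1 → write 1
  1×2 = 2 → write 0 carry 1
  0×2+1 = 1 → write 1
  0×2 = 0 → write 0
  1×2 = 2 → write 0 carry 1
  1×2+1 = 3 → write 1 carry 1
  1×2+1 = 3 → write 1 carry 1
  remaining carry: 1

0b1110010110111010001010000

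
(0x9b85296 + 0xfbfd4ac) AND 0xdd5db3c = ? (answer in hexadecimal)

0x9500300

Add column by column in base 16, right to left:
  6+c = 2 carry 1
  9+a+1 = 4 carry 1
  2+4+1 = 7
  5+d = 2 carry 1
  8+f+1 = 8 carry 1
  b+b+1 = 7 carry 1
  9+f+1 = 9 carry 1
  final carry 1
Sum = 0x19782742; now AND with 0xdd5db3c:
  1&0=0, 9&d=9, 7&d=5, 8&5=0, 2&d=0, 7&b=3, 4&3=0, 2&c=0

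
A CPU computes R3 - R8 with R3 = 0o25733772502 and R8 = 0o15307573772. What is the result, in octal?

Subtract column by column in base 8:
  2-2 → 0
  0-7 → 1 (borrow)
  5-7-1 → 5 (borrow)
  2-3-1 → 6 (borrow)
  7-7-1 → 7 (borrow)
  7-5-1 → 1
  3-7 → 4 (borrow)
  3-0-1 → 2
  7-3 → 4
  5-5 → 0
  2-1 → 1

0o10424176510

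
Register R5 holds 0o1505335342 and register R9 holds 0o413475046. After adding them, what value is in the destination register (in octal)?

Add column by column in base 8, right to left:
  2+6 = 0 carry 1
  4+4+1 = 1 carry 1
  3+0+1 = 4
  5+5 = 2 carry 1
  3+7+1 = 3 carry 1
  3+4+1 = 0 carry 1
  5+3+1 = 1 carry 1
  0+1+1 = 2
  5+4 = 1 carry 1
  1+0+1 = 2

0o2121032410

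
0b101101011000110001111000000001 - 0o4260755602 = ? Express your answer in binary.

0o4260755602 = 0b100010110000111101101110000010 in binary.
Subtract column by column in base 2:
  1-0 → 1
  0-1 → 1 (borrow)
  0-0-1 → 1 (borrow)
  0-0-1 → 1 (borrow)
  0-0-1 → 1 (borrow)
  0-0-1 → 1 (borrow)
  0-0-1 → 1 (borrow)
  0-1-1 → 0 (borrow)
  0-1-1 → 0 (borrow)
  1-1-1 → 1 (borrow)
  1-0-1 → 0
  1-1 → 0
  1-1 → 0
  0-0 → 0
  0-1 → 1 (borrow)
  0-1-1 → 0 (borrow)
  1-1-1 → 1 (borrow)
  1-1-1 → 1 (borrow)
  0-0-1 → 1 (borrow)
  0-0-1 → 1 (borrow)
  0-0-1 → 1 (borrow)
  1-0-1 → 0
  1-1 → 0
  0-1 → 1 (borrow)
  1-0-1 → 0
  0-1 → 1 (borrow)
  1-0-1 → 0
  1-0 → 1
  0-0 → 0
  1-1 → 0

0b1010100111110100001001111111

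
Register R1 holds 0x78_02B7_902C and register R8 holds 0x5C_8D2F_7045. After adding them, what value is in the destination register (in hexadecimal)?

Add column by column in base 16, right to left:
  C+5 = 1 carry 1
  2+4+1 = 7
  0+0 = 0
  9+7 = 0 carry 1
  7+F+1 = 7 carry 1
  B+2+1 = E
  2+D = F
  0+8 = 8
  8+C = 4 carry 1
  7+5+1 = D

0xD48FE70071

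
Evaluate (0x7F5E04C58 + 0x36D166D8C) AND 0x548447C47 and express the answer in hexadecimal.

0x140443844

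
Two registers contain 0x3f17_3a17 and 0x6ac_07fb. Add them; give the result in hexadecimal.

Add column by column in base 16, right to left:
  7+b = 2 carry 1
  1+f+1 = 1 carry 1
  a+7+1 = 2 carry 1
  3+0+1 = 4
  7+c = 3 carry 1
  1+a+1 = c
  f+6 = 5 carry 1
  3+0+1 = 4

0x45c34212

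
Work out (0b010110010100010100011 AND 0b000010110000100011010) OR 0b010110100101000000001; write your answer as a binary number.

0b010110010100010100011 AND 0b000010110000100011010 = 0b000010010000000000010.
Then OR with 0b010110100101000000001.

0b10110110101000000011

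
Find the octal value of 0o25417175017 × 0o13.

0o354647537245

Multiply each base-8 digit by 11, carrying:
  7×11 = 77 → write 5 carry 9
  1×11+9 = 20 → write 4 carry 2
  0×11+2 = 2 → write 2
  5×11 = 55 → write 7 carry 6
  7×11+6 = 83 → write 3 carry 10
  1×11+10 = 21 → write 5 carry 2
  7×11+2 = 79 → write 7 carry 9
  1×11+9 = 20 → write 4 carry 2
  4×11+2 = 46 → write 6 carry 5
  5×11+5 = 60 → write 4 carry 7
  2×11+7 = 29 → write 5 carry 3
  remaining carry: 3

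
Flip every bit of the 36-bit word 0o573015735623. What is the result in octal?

0o204762042154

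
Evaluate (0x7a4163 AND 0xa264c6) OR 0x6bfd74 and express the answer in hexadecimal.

0x6bfd76

0x7a4163 AND 0xa264c6 = 0x224042.
Then OR with 0x6bfd74.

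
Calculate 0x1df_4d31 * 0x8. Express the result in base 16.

Multiply each base-16 digit by 8, carrying:
  1×8 = 8 → write 8
  3×8 = 24 → write 8 carry 1
  d×8+1 = 105 → write 9 carry 6
  4×8+6 = 38 → write 6 carry 2
  f×8+2 = 122 → write a carry 7
  d×8+7 = 111 → write f carry 6
  1×8+6 = 14 → write e

0xefa6988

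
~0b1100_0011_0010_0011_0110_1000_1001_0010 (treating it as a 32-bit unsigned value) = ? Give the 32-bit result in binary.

0b00111100110111001001011101101101

Invert each bit: 11000011001000110110100010010010 → 00111100110111001001011101101101.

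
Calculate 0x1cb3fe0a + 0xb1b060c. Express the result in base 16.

0x27cf0416

Add column by column in base 16, right to left:
  a+c = 6 carry 1
  0+0+1 = 1
  e+6 = 4 carry 1
  f+0+1 = 0 carry 1
  3+b+1 = f
  b+1 = c
  c+b = 7 carry 1
  1+0+1 = 2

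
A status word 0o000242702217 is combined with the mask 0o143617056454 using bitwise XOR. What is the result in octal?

0o143455754643

XOR each oct digit independently (no carries):
  0^1=1, 0^4=4, 0^3=3, 2^6=4, 4^1=5, 2^7=5, 7^0=7, 0^5=5, 2^6=4, 2^4=6, 1^5=4, 7^4=3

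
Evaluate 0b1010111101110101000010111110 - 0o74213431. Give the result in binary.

0b1010000001100011100110100101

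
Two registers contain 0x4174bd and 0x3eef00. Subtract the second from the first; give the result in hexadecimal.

0x285bd

Subtract column by column in base 16:
  d-0 → d
  b-0 → b
  4-f → 5 (borrow)
  7-e-1 → 8 (borrow)
  1-e-1 → 2 (borrow)
  4-3-1 → 0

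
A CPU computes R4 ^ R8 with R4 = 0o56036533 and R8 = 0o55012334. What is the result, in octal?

0o03024607

XOR each oct digit independently (no carries):
  5^5=0, 6^5=3, 0^0=0, 3^1=2, 6^2=4, 5^3=6, 3^3=0, 3^4=7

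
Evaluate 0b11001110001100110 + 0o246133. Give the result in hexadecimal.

0x2E8C1

0b11001110001100110 = 0x19C66 in hexadecimal.
0o246133 = 0x14C5B in hexadecimal.
Add column by column in base 16, right to left:
  6+B = 1 carry 1
  6+5+1 = C
  C+C = 8 carry 1
  9+4+1 = E
  1+1 = 2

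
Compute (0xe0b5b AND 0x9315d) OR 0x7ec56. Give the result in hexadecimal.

0xfed5f

0xe0b5b AND 0x9315d = 0x80159.
Then OR with 0x7ec56.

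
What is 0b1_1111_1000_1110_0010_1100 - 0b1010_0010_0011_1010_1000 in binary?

0b101010110101010000100

Subtract column by column in base 2:
  0-0 → 0
  0-0 → 0
  1-0 → 1
  1-1 → 0
  0-0 → 0
  1-1 → 0
  0-0 → 0
  0-1 → 1 (borrow)
  0-1-1 → 0 (borrow)
  1-1-1 → 1 (borrow)
  1-0-1 → 0
  1-0 → 1
  0-0 → 0
  0-1 → 1 (borrow)
  0-0-1 → 1 (borrow)
  1-0-1 → 0
  1-0 → 1
  1-1 → 0
  1-0 → 1
  1-1 → 0
  1-0 → 1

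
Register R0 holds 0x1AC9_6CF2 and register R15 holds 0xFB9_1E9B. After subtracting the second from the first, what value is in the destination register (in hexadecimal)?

0xB104E57

Subtract column by column in base 16:
  2-B → 7 (borrow)
  F-9-1 → 5
  C-E → E (borrow)
  6-1-1 → 4
  9-9 → 0
  C-B → 1
  A-F → B (borrow)
  1-0-1 → 0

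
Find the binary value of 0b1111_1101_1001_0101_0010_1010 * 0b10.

Multiply each base-2 digit by 2, carrying:
  0×2 = 0 → write 0
  1×2 = 2 → write 0 carry 1
  0×2+1 = 1 → write 1
  1×2 = 2 → write 0 carry 1
  0×2+1 = 1 → write 1
  1×2 = 2 → write 0 carry 1
  0×2+1 = 1 → write 1
  0×2 = 0 → write 0
  1×2 = 2 → write 0 carry 1
  0×2+1 = 1 → write 1
  1×2 = 2 → write 0 carry 1
  0×2+1 = 1 → write 1
  1×2 = 2 → write 0 carry 1
  0×2+1 = 1 → write 1
  0×2 = 0 → write 0
  1×2 = 2 → write 0 carry 1
  1×2+1 = 3 → write 1 carry 1
  0×2+1 = 1 → write 1
  1×2 = 2 → write 0 carry 1
  1×2+1 = 3 → write 1 carry 1
  1×2+1 = 3 → write 1 carry 1
  1×2+1 = 3 → write 1 carry 1
  1×2+1 = 3 → write 1 carry 1
  1×2+1 = 3 → write 1 carry 1
  remaining carry: 1

0b1111110110010101001010100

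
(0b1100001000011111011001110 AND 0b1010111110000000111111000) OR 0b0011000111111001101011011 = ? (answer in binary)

0b1011001111111001111011011

0b1100001000011111011001110 AND 0b1010111110000000111111000 = 0b1000001000000000011001000.
Then OR with 0b0011000111111001101011011.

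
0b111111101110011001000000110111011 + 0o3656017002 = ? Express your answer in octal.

0o103441117675

0b111111101110011001000000110111011 = 0o77563100673 in octal.
Add column by column in base 8, right to left:
  3+2 = 5
  7+0 = 7
  6+0 = 6
  0+7 = 7
  0+1 = 1
  1+0 = 1
  3+6 = 1 carry 1
  6+5+1 = 4 carry 1
  5+6+1 = 4 carry 1
  7+3+1 = 3 carry 1
  7+0+1 = 0 carry 1
  final carry 1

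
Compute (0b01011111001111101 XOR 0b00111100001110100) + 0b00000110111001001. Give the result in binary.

0b1101001111010010

First 0b01011111001111101 XOR 0b00111100001110100 = 0b01100011000001001.
Add column by column in base 2, right to left:
  1+1 = 0 carry 1
  0+0+1 = 1
  0+0 = 0
  1+1 = 0 carry 1
  0+0+1 = 1
  0+0 = 0
  0+1 = 1
  0+1 = 1
  0+1 = 1
  1+0 = 1
  1+1 = 0 carry 1
  0+1+1 = 0 carry 1
  0+0+1 = 1
  0+0 = 0
  1+0 = 1
  1+0 = 1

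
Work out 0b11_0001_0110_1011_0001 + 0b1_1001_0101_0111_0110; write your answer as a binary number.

Add column by column in base 2, right to left:
  1+0 = 1
  0+1 = 1
  0+1 = 1
  0+0 = 0
  1+1 = 0 carry 1
  1+1+1 = 1 carry 1
  0+1+1 = 0 carry 1
  1+0+1 = 0 carry 1
  0+1+1 = 0 carry 1
  1+0+1 = 0 carry 1
  1+1+1 = 1 carry 1
  0+0+1 = 1
  1+1 = 0 carry 1
  0+0+1 = 1
  0+0 = 0
  0+1 = 1
  1+1 = 0 carry 1
  1+0+1 = 0 carry 1
  final carry 1

0b1001010110000100111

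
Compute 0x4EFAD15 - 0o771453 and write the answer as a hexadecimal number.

0o771453 = 0x3F32B in hexadecimal.
Subtract column by column in base 16:
  5-B → A (borrow)
  1-2-1 → E (borrow)
  D-3-1 → 9
  A-F → B (borrow)
  F-3-1 → B
  E-0 → E
  4-0 → 4

0x4EBB9EA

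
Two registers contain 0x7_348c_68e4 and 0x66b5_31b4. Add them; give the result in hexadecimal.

Add column by column in base 16, right to left:
  4+4 = 8
  e+b = 9 carry 1
  8+1+1 = a
  6+3 = 9
  c+5 = 1 carry 1
  8+b+1 = 4 carry 1
  4+6+1 = b
  3+6 = 9
  7+0 = 7

0x79b419a98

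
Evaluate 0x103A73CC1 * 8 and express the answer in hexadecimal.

Multiply each base-16 digit by 8, carrying:
  1×8 = 8 → write 8
  C×8 = 96 → write 0 carry 6
  C×8+6 = 102 → write 6 carry 6
  3×8+6 = 30 → write E carry 1
  7×8+1 = 57 → write 9 carry 3
  A×8+3 = 83 → write 3 carry 5
  3×8+5 = 29 → write D carry 1
  0×8+1 = 1 → write 1
  1×8 = 8 → write 8

0x81D39E608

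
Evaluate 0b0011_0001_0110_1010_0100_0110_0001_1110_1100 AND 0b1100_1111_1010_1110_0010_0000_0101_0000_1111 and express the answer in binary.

0b000000010010101000000000000100001100

AND bit by bit (1 only where both bits are 1):
  001100010110101001000110000111101100
& 110011111010111000100000010100001111
= 000000010010101000000000000100001100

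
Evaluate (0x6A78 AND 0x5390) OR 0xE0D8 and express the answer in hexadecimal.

0x6A78 AND 0x5390 = 0x4210.
Then OR with 0xE0D8.

0xE2D8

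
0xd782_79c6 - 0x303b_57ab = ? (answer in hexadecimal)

Subtract column by column in base 16:
  6-b → b (borrow)
  c-a-1 → 1
  9-7 → 2
  7-5 → 2
  2-b → 7 (borrow)
  8-3-1 → 4
  7-0 → 7
  d-3 → a

0xa747221b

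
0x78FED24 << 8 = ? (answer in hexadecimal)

0x78FED2400

Shifting left by 8 bits = 2 hex digits: append 2 zeros.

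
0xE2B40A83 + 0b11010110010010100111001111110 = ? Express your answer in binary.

0b11111101011111010101100100000001

0xE2B40A83 = 0b11100010101101000000101010000011 in binary.
Add column by column in base 2, right to left:
  1+0 = 1
  1+1 = 0 carry 1
  0+1+1 = 0 carry 1
  0+1+1 = 0 carry 1
  0+1+1 = 0 carry 1
  0+1+1 = 0 carry 1
  0+1+1 = 0 carry 1
  1+0+1 = 0 carry 1
  0+0+1 = 1
  1+1 = 0 carry 1
  0+1+1 = 0 carry 1
  1+1+1 = 1 carry 1
  0+0+1 = 1
  0+0 = 0
  0+1 = 1
  0+0 = 0
  0+1 = 1
  0+0 = 0
  1+0 = 1
  0+1 = 1
  1+0 = 1
  1+0 = 1
  0+1 = 1
  1+1 = 0 carry 1
  0+0+1 = 1
  1+1 = 0 carry 1
  0+0+1 = 1
  0+1 = 1
  0+1 = 1
  1+0 = 1
  1+0 = 1
  1+0 = 1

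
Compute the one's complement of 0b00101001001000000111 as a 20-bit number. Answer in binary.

0b11010110110111111000

Invert each bit: 00101001001000000111 → 11010110110111111000.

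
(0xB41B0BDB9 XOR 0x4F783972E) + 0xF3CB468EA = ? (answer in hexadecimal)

0x1EF2E79381

First 0xB41B0BDB9 XOR 0x4F783972E = 0xFB6332A97.
Add column by column in base 16, right to left:
  7+A = 1 carry 1
  9+E+1 = 8 carry 1
  A+8+1 = 3 carry 1
  2+6+1 = 9
  3+4 = 7
  3+B = E
  6+C = 2 carry 1
  B+3+1 = F
  F+F = E carry 1
  final carry 1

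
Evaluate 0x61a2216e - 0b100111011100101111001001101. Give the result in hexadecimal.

0x5cb3c321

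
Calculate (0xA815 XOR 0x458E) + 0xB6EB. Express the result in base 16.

First 0xA815 XOR 0x458E = 0xED9B.
Add column by column in base 16, right to left:
  B+B = 6 carry 1
  9+E+1 = 8 carry 1
  D+6+1 = 4 carry 1
  E+B+1 = A carry 1
  final carry 1

0x1A486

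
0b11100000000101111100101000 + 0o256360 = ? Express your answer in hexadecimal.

0x381bc18

0b11100000000101111100101000 = 0x3805f28 in hexadecimal.
0o256360 = 0x15cf0 in hexadecimal.
Add column by column in base 16, right to left:
  8+0 = 8
  2+f = 1 carry 1
  f+c+1 = c carry 1
  5+5+1 = b
  0+1 = 1
  8+0 = 8
  3+0 = 3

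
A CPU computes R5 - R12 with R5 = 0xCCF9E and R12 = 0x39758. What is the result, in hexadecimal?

Subtract column by column in base 16:
  E-8 → 6
  9-5 → 4
  F-7 → 8
  C-9 → 3
  C-3 → 9

0x93846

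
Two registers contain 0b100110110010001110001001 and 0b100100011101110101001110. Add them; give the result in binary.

Add column by column in base 2, right to left:
  1+0 = 1
  0+1 = 1
  0+1 = 1
  1+1 = 0 carry 1
  0+0+1 = 1
  0+0 = 0
  0+1 = 1
  1+0 = 1
  1+1 = 0 carry 1
  1+0+1 = 0 carry 1
  0+1+1 = 0 carry 1
  0+1+1 = 0 carry 1
  0+1+1 = 0 carry 1
  1+0+1 = 0 carry 1
  0+1+1 = 0 carry 1
  0+1+1 = 0 carry 1
  1+1+1 = 1 carry 1
  1+0+1 = 0 carry 1
  0+0+1 = 1
  1+0 = 1
  1+1 = 0 carry 1
  0+0+1 = 1
  0+0 = 0
  1+1 = 0 carry 1
  final carry 1

0b1001011010000000011010111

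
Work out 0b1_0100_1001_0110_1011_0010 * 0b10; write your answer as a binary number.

0b1010010010110101100100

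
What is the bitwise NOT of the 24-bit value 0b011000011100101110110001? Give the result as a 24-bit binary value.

Invert each bit: 011000011100101110110001 → 100111100011010001001110.

0b100111100011010001001110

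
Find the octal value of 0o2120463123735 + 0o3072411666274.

0o5213075012231

Add column by column in base 8, right to left:
  5+4 = 1 carry 1
  3+7+1 = 3 carry 1
  7+2+1 = 2 carry 1
  3+6+1 = 2 carry 1
  2+6+1 = 1 carry 1
  1+6+1 = 0 carry 1
  3+1+1 = 5
  6+1 = 7
  4+4 = 0 carry 1
  0+2+1 = 3
  2+7 = 1 carry 1
  1+0+1 = 2
  2+3 = 5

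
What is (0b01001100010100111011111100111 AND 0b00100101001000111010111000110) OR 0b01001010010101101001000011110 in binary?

0b1001110010101111011111011110

0b01001100010100111011111100111 AND 0b00100101001000111010111000110 = 0b00000100000000111010111000110.
Then OR with 0b01001010010101101001000011110.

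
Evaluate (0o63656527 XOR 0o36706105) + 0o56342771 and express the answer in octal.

First 0o63656527 XOR 0o36706105 = 0o55150422.
Add column by column in base 8, right to left:
  2+1 = 3
  2+7 = 1 carry 1
  4+7+1 = 4 carry 1
  0+2+1 = 3
  5+4 = 1 carry 1
  1+3+1 = 5
  5+6 = 3 carry 1
  5+5+1 = 3 carry 1
  final carry 1

0o133513413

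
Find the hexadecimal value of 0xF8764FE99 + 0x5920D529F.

0x1519725138

Add column by column in base 16, right to left:
  9+F = 8 carry 1
  9+9+1 = 3 carry 1
  E+2+1 = 1 carry 1
  F+5+1 = 5 carry 1
  4+D+1 = 2 carry 1
  6+0+1 = 7
  7+2 = 9
  8+9 = 1 carry 1
  F+5+1 = 5 carry 1
  final carry 1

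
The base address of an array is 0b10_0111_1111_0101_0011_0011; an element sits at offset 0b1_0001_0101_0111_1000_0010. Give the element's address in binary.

Add column by column in base 2, right to left:
  1+0 = 1
  1+1 = 0 carry 1
  0+0+1 = 1
  0+0 = 0
  1+0 = 1
  1+0 = 1
  0+0 = 0
  0+1 = 1
  1+1 = 0 carry 1
  0+1+1 = 0 carry 1
  1+1+1 = 1 carry 1
  0+0+1 = 1
  1+1 = 0 carry 1
  1+0+1 = 0 carry 1
  1+1+1 = 1 carry 1
  1+0+1 = 0 carry 1
  1+1+1 = 1 carry 1
  1+0+1 = 0 carry 1
  1+0+1 = 0 carry 1
  0+0+1 = 1
  0+1 = 1
  1+0 = 1

0b1110010100110010110101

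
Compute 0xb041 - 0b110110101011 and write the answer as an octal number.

0xb041 = 0o130101 in octal.
0b110110101011 = 0o6653 in octal.
Subtract column by column in base 8:
  1-3 → 6 (borrow)
  0-5-1 → 2 (borrow)
  1-6-1 → 2 (borrow)
  0-6-1 → 1 (borrow)
  3-0-1 → 2
  1-0 → 1

0o121226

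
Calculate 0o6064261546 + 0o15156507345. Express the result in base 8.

Add column by column in base 8, right to left:
  6+5 = 3 carry 1
  4+4+1 = 1 carry 1
  5+3+1 = 1 carry 1
  1+7+1 = 1 carry 1
  6+0+1 = 7
  2+5 = 7
  4+6 = 2 carry 1
  6+5+1 = 4 carry 1
  0+1+1 = 2
  6+5 = 3 carry 1
  0+1+1 = 2

0o23242771113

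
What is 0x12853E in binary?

0b100101000010100111110

Expand each hex digit to 4 bits: 1=0001 2=0010 8=1000 5=0101 3=0011 E=1110.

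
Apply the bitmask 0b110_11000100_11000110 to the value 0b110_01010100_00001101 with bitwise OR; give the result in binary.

OR bit by bit (1 where either bit is 1):
  1100101010000001101
| 1101100010011000110
= 1101101010011001111

0b1101101010011001111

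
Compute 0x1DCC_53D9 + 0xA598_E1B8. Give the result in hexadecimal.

Add column by column in base 16, right to left:
  9+8 = 1 carry 1
  D+B+1 = 9 carry 1
  3+1+1 = 5
  5+E = 3 carry 1
  C+8+1 = 5 carry 1
  C+9+1 = 6 carry 1
  D+5+1 = 3 carry 1
  1+A+1 = C

0xC3653591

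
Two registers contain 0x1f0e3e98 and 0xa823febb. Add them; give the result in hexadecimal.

0xc7323d53

Add column by column in base 16, right to left:
  8+b = 3 carry 1
  9+b+1 = 5 carry 1
  e+e+1 = d carry 1
  3+f+1 = 3 carry 1
  e+3+1 = 2 carry 1
  0+2+1 = 3
  f+8 = 7 carry 1
  1+a+1 = c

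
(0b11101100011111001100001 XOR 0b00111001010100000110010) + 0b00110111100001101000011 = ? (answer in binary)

First 0b11101100011111001100001 XOR 0b00111001010100000110010 = 0b11010101001011001010011.
Add column by column in base 2, right to left:
  1+1 = 0 carry 1
  1+1+1 = 1 carry 1
  0+0+1 = 1
  0+0 = 0
  1+0 = 1
  0+0 = 0
  1+1 = 0 carry 1
  0+0+1 = 1
  0+1 = 1
  1+1 = 0 carry 1
  1+0+1 = 0 carry 1
  0+0+1 = 1
  1+0 = 1
  0+0 = 0
  0+1 = 1
  1+1 = 0 carry 1
  0+1+1 = 0 carry 1
  1+1+1 = 1 carry 1
  0+0+1 = 1
  1+1 = 0 carry 1
  0+1+1 = 0 carry 1
  1+0+1 = 0 carry 1
  1+0+1 = 0 carry 1
  final carry 1

0b100001100101100110010110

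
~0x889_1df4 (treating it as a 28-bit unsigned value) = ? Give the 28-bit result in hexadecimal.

0x776e20b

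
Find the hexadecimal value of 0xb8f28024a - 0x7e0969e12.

0x3ae916438

Subtract column by column in base 16:
  a-2 → 8
  4-1 → 3
  2-e → 4 (borrow)
  0-9-1 → 6 (borrow)
  8-6-1 → 1
  2-9 → 9 (borrow)
  f-0-1 → e
  8-e → a (borrow)
  b-7-1 → 3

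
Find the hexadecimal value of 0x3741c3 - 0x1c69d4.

0x1ad7ef

Subtract column by column in base 16:
  3-4 → f (borrow)
  c-d-1 → e (borrow)
  1-9-1 → 7 (borrow)
  4-6-1 → d (borrow)
  7-c-1 → a (borrow)
  3-1-1 → 1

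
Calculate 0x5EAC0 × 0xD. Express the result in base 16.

0x4CEBC0

Multiply each base-16 digit by 13, carrying:
  0×13 = 0 → write 0
  C×13 = 156 → write C carry 9
  A×13+9 = 139 → write B carry 8
  E×13+8 = 190 → write E carry 11
  5×13+11 = 76 → write C carry 4
  remaining carry: 4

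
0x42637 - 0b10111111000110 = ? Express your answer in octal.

0o773161

0x42637 = 0o1023067 in octal.
0b10111111000110 = 0o27706 in octal.
Subtract column by column in base 8:
  7-6 → 1
  6-0 → 6
  0-7 → 1 (borrow)
  3-7-1 → 3 (borrow)
  2-2-1 → 7 (borrow)
  0-0-1 → 7 (borrow)
  1-0-1 → 0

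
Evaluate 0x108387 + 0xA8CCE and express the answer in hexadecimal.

0x1B1055

Add column by column in base 16, right to left:
  7+E = 5 carry 1
  8+C+1 = 5 carry 1
  3+C+1 = 0 carry 1
  8+8+1 = 1 carry 1
  0+A+1 = B
  1+0 = 1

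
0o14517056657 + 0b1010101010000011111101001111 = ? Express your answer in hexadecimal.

0o14517056657 = 0x653C5DAF in hexadecimal.
0b1010101010000011111101001111 = 0xAA83F4F in hexadecimal.
Add column by column in base 16, right to left:
  F+F = E carry 1
  A+4+1 = F
  D+F = C carry 1
  5+3+1 = 9
  C+8 = 4 carry 1
  3+A+1 = E
  5+A = F
  6+0 = 6

0x6FE49CFE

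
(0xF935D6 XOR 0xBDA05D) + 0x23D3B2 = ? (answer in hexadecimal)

First 0xF935D6 XOR 0xBDA05D = 0x44958B.
Add column by column in base 16, right to left:
  B+2 = D
  8+B = 3 carry 1
  5+3+1 = 9
  9+D = 6 carry 1
  4+3+1 = 8
  4+2 = 6

0x68693D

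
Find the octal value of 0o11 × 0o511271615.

0o5624207765

Multiply each base-8 digit by 9, carrying:
  5×9 = 45 → write 5 carry 5
  1×9+5 = 14 → write 6 carry 1
  6×9+1 = 55 → write 7 carry 6
  1×9+6 = 15 → write 7 carry 1
  7×9+1 = 64 → write 0 carry 8
  2×9+8 = 26 → write 2 carry 3
  1×9+3 = 12 → write 4 carry 1
  1×9+1 = 10 → write 2 carry 1
  5×9+1 = 46 → write 6 carry 5
  remaining carry: 5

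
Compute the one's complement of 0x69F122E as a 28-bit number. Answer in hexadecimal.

0x960EDD1

Each hex digit d becomes F−d:
  6→9, 9→6, F→0, 1→E, 2→D, 2→D, E→1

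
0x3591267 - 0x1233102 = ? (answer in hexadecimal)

0x235e165

Subtract column by column in base 16:
  7-2 → 5
  6-0 → 6
  2-1 → 1
  1-3 → e (borrow)
  9-3-1 → 5
  5-2 → 3
  3-1 → 2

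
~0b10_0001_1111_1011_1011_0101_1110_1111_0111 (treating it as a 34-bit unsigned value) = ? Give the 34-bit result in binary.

0b0111100000010001001010000100001000

Invert each bit: 1000011111101110110101111011110111 → 0111100000010001001010000100001000.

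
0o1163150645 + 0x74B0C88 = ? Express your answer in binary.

0o1163150645 = 0b1001110011001101000110100101 in binary.
0x74B0C88 = 0b111010010110000110010001000 in binary.
Add column by column in base 2, right to left:
  1+0 = 1
  0+0 = 0
  1+0 = 1
  0+1 = 1
  0+0 = 0
  1+0 = 1
  0+0 = 0
  1+1 = 0 carry 1
  1+0+1 = 0 carry 1
  0+0+1 = 1
  0+1 = 1
  0+1 = 1
  1+0 = 1
  0+0 = 0
  1+0 = 1
  1+0 = 1
  0+1 = 1
  0+1 = 1
  1+0 = 1
  1+1 = 0 carry 1
  0+0+1 = 1
  0+0 = 0
  1+1 = 0 carry 1
  1+0+1 = 0 carry 1
  1+1+1 = 1 carry 1
  0+1+1 = 0 carry 1
  0+1+1 = 0 carry 1
  1+0+1 = 0 carry 1
  final carry 1

0b10001000101111101111000101101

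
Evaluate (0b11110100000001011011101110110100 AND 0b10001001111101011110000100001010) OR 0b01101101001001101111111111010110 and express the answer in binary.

0b11101101001001111111111111010110

0b11110100000001011011101110110100 AND 0b10001001111101011110000100001010 = 0b10000000000001011010000100000000.
Then OR with 0b01101101001001101111111111010110.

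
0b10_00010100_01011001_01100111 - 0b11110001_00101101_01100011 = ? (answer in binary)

Subtract column by column in base 2:
  1-1 → 0
  1-1 → 0
  1-0 → 1
  0-0 → 0
  0-0 → 0
  1-1 → 0
  1-1 → 0
  0-0 → 0
  1-1 → 0
  0-0 → 0
  0-1 → 1 (borrow)
  1-1-1 → 1 (borrow)
  1-0-1 → 0
  0-1 → 1 (borrow)
  1-0-1 → 0
  0-0 → 0
  0-1 → 1 (borrow)
  0-0-1 → 1 (borrow)
  1-0-1 → 0
  0-0 → 0
  1-1 → 0
  0-1 → 1 (borrow)
  0-1-1 → 0 (borrow)
  0-1-1 → 0 (borrow)
  0-0-1 → 1 (borrow)
  1-0-1 → 0

0b1001000110010110000000100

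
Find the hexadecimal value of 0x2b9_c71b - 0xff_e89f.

Subtract column by column in base 16:
  b-f → c (borrow)
  1-9-1 → 7 (borrow)
  7-8-1 → e (borrow)
  c-e-1 → d (borrow)
  9-f-1 → 9 (borrow)
  b-f-1 → b (borrow)
  2-0-1 → 1

0x1b9de7c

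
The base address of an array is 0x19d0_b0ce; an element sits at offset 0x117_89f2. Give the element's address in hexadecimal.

0x1ae83ac0

Add column by column in base 16, right to left:
  e+2 = 0 carry 1
  c+f+1 = c carry 1
  0+9+1 = a
  b+8 = 3 carry 1
  0+7+1 = 8
  d+1 = e
  9+1 = a
  1+0 = 1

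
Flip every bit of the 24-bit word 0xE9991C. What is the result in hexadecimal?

0x1666E3

Each hex digit d becomes F−d:
  E→1, 9→6, 9→6, 9→6, 1→E, C→3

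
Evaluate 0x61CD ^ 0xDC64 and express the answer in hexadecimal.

0xBDA9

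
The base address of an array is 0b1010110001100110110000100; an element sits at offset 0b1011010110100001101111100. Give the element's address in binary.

Add column by column in base 2, right to left:
  0+0 = 0
  0+0 = 0
  1+1 = 0 carry 1
  0+1+1 = 0 carry 1
  0+1+1 = 0 carry 1
  0+1+1 = 0 carry 1
  0+1+1 = 0 carry 1
  1+0+1 = 0 carry 1
  1+1+1 = 1 carry 1
  0+1+1 = 0 carry 1
  1+0+1 = 0 carry 1
  1+0+1 = 0 carry 1
  0+0+1 = 1
  0+0 = 0
  1+1 = 0 carry 1
  1+0+1 = 0 carry 1
  0+1+1 = 0 carry 1
  0+1+1 = 0 carry 1
  0+0+1 = 1
  1+1 = 0 carry 1
  1+0+1 = 0 carry 1
  0+1+1 = 0 carry 1
  1+1+1 = 1 carry 1
  0+0+1 = 1
  1+1 = 0 carry 1
  final carry 1

0b10110001000001000100000000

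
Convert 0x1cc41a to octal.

0o7142032

Expand each hex digit to 4 bits: 1=0001 c=1100 c=1100 4=0100 1=0001 a=1010.
Group the bits in threes: 111 001 100 010 000 011 010 → 7142032.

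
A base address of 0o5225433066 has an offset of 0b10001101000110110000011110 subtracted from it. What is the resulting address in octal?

0b10001101000110110000011110 = 0o215066036 in octal.
Subtract column by column in base 8:
  6-6 → 0
  6-3 → 3
  0-0 → 0
  3-6 → 5 (borrow)
  3-6-1 → 4 (borrow)
  4-0-1 → 3
  5-5 → 0
  2-1 → 1
  2-2 → 0
  5-0 → 5

0o5010345030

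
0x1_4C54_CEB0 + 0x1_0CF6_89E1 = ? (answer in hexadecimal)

0x2594B5891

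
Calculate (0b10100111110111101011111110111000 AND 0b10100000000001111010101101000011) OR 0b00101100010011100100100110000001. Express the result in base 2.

0b10100111110111101011111110111000 AND 0b10100000000001111010101101000011 = 0b10100000000001101010101100000000.
Then OR with 0b00101100010011100100100110000001.

0b10101100010011101110101110000001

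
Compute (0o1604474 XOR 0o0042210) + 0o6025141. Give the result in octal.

First 0o1604474 XOR 0o0042210 = 0o1646664.
Add column by column in base 8, right to left:
  4+1 = 5
  6+4 = 2 carry 1
  6+1+1 = 0 carry 1
  6+5+1 = 4 carry 1
  4+2+1 = 7
  6+0 = 6
  1+6 = 7

0o7674025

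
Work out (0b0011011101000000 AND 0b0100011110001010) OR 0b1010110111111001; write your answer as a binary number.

0b0011011101000000 AND 0b0100011110001010 = 0b0000011100000000.
Then OR with 0b1010110111111001.

0b1010111111111001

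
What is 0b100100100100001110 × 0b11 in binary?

Multiply each base-2 digit by 3, carrying:
  0×3 = 0 → write 0
  1×3 = 3 → write 1 carry 1
  1×3+1 = 4 → write 0 carry 2
  1×3+2 = 5 → write 1 carry 2
  0×3+2 = 2 → write 0 carry 1
  0×3+1 = 1 → write 1
  0×3 = 0 → write 0
  0×3 = 0 → write 0
  1×3 = 3 → write 1 carry 1
  0×3+1 = 1 → write 1
  0×3 = 0 → write 0
  1×3 = 3 → write 1 carry 1
  0×3+1 = 1 → write 1
  0×3 = 0 → write 0
  1×3 = 3 → write 1 carry 1
  0×3+1 = 1 → write 1
  0×3 = 0 → write 0
  1×3 = 3 → write 1 carry 1
  remaining carry: 1

0b1101101101100101010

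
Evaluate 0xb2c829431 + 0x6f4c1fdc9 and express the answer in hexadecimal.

Add column by column in base 16, right to left:
  1+9 = a
  3+c = f
  4+d = 1 carry 1
  9+f+1 = 9 carry 1
  2+1+1 = 4
  8+c = 4 carry 1
  c+4+1 = 1 carry 1
  2+f+1 = 2 carry 1
  b+6+1 = 2 carry 1
  final carry 1

0x12214491fa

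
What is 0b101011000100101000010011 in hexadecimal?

Group the bits into nibbles: 1010 1100 0100 1010 0001 0011 → ac4a13.

0xac4a13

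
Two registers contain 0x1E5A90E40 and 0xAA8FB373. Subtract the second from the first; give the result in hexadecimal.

0x13B195ACD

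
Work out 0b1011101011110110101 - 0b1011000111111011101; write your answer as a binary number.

0b100011111011000

Subtract column by column in base 2:
  1-1 → 0
  0-0 → 0
  1-1 → 0
  0-1 → 1 (borrow)
  1-1-1 → 1 (borrow)
  1-0-1 → 0
  0-1 → 1 (borrow)
  1-1-1 → 1 (borrow)
  1-1-1 → 1 (borrow)
  1-1-1 → 1 (borrow)
  1-1-1 → 1 (borrow)
  0-1-1 → 0 (borrow)
  1-0-1 → 0
  0-0 → 0
  1-0 → 1
  1-1 → 0
  1-1 → 0
  0-0 → 0
  1-1 → 0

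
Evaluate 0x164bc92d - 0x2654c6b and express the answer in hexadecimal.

Subtract column by column in base 16:
  d-b → 2
  2-6 → c (borrow)
  9-c-1 → c (borrow)
  c-4-1 → 7
  b-5 → 6
  4-6 → e (borrow)
  6-2-1 → 3
  1-0 → 1

0x13e67cc2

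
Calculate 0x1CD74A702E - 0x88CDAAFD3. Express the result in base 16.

0x144A6FC05B

Subtract column by column in base 16:
  E-3 → B
  2-D → 5 (borrow)
  0-F-1 → 0 (borrow)
  7-A-1 → C (borrow)
  A-A-1 → F (borrow)
  4-D-1 → 6 (borrow)
  7-C-1 → A (borrow)
  D-8-1 → 4
  C-8 → 4
  1-0 → 1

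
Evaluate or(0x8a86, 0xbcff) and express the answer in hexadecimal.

OR each hex digit independently (no carries):
  8|b=b, a|c=e, 8|f=f, 6|f=f

0xbeff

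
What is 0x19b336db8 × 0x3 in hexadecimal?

0x4d19a4928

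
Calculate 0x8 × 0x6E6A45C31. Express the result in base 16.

0x373522E188

Multiply each base-16 digit by 8, carrying:
  1×8 = 8 → write 8
  3×8 = 24 → write 8 carry 1
  C×8+1 = 97 → write 1 carry 6
  5×8+6 = 46 → write E carry 2
  4×8+2 = 34 → write 2 carry 2
  A×8+2 = 82 → write 2 carry 5
  6×8+5 = 53 → write 5 carry 3
  E×8+3 = 115 → write 3 carry 7
  6×8+7 = 55 → write 7 carry 3
  remaining carry: 3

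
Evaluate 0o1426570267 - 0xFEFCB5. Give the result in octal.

0o1326772002

0xFEFCB5 = 0o77576265 in octal.
Subtract column by column in base 8:
  7-5 → 2
  6-6 → 0
  2-2 → 0
  0-6 → 2 (borrow)
  7-7-1 → 7 (borrow)
  5-5-1 → 7 (borrow)
  6-7-1 → 6 (borrow)
  2-7-1 → 2 (borrow)
  4-0-1 → 3
  1-0 → 1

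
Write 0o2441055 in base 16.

0xA422D

Each octal digit is 3 bits: 2=010 4=100 4=100 1=001 0=000 5=101 5=101.
Group the bits into nibbles: 1010 0100 0010 0010 1101 → A422D.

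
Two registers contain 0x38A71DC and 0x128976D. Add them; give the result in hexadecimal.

Add column by column in base 16, right to left:
  C+D = 9 carry 1
  D+6+1 = 4 carry 1
  1+7+1 = 9
  7+9 = 0 carry 1
  A+8+1 = 3 carry 1
  8+2+1 = B
  3+1 = 4

0x4B30949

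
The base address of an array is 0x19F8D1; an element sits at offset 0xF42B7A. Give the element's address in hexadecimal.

0x10E244B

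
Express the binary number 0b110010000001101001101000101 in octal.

0o620151505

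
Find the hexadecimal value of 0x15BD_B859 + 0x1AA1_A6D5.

0x305F5F2E

Add column by column in base 16, right to left:
  9+5 = E
  5+D = 2 carry 1
  8+6+1 = F
  B+A = 5 carry 1
  D+1+1 = F
  B+A = 5 carry 1
  5+A+1 = 0 carry 1
  1+1+1 = 3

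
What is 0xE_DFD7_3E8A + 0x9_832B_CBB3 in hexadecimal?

0x1863030A3D

Add column by column in base 16, right to left:
  A+3 = D
  8+B = 3 carry 1
  E+B+1 = A carry 1
  3+C+1 = 0 carry 1
  7+B+1 = 3 carry 1
  D+2+1 = 0 carry 1
  F+3+1 = 3 carry 1
  D+8+1 = 6 carry 1
  E+9+1 = 8 carry 1
  final carry 1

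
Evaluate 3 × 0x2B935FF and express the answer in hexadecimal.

Multiply each base-16 digit by 3, carrying:
  F×3 = 45 → write D carry 2
  F×3+2 = 47 → write F carry 2
  5×3+2 = 17 → write 1 carry 1
  3×3+1 = 10 → write A
  9×3 = 27 → write B carry 1
  B×3+1 = 34 → write 2 carry 2
  2×3+2 = 8 → write 8

0x82BA1FD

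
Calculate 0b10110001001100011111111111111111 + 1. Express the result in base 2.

0b10110001001100100000000000000000

The trailing 17 digits are 1 (max in base 2), so adding 1 cascades: they roll to 0 and the next digit up increments.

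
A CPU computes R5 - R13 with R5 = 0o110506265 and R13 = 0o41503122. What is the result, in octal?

Subtract column by column in base 8:
  5-2 → 3
  6-2 → 4
  2-1 → 1
  6-3 → 3
  0-0 → 0
  5-5 → 0
  0-1 → 7 (borrow)
  1-4-1 → 4 (borrow)
  1-0-1 → 0

0o47003143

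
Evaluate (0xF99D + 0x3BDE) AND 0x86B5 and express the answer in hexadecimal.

0x431

Add column by column in base 16, right to left:
  D+E = B carry 1
  9+D+1 = 7 carry 1
  9+B+1 = 5 carry 1
  F+3+1 = 3 carry 1
  final carry 1
Sum = 0x1357B; now AND with 0x86B5:
  1&0=0, 3&8=0, 5&6=4, 7&B=3, B&5=1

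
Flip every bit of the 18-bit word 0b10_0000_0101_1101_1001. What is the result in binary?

Invert each bit: 100000010111011001 → 011111101000100110.

0b011111101000100110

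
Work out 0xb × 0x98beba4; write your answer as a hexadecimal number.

Multiply each base-16 digit by 11, carrying:
  4×11 = 44 → write c carry 2
  a×11+2 = 112 → write 0 carry 7
  b×11+7 = 128 → write 0 carry 8
  e×11+8 = 162 → write 2 carry 10
  b×11+10 = 131 → write 3 carry 8
  8×11+8 = 96 → write 0 carry 6
  9×11+6 = 105 → write 9 carry 6
  remaining carry: 6

0x6903200c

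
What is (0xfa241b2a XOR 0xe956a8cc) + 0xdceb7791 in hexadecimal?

0xf05e2b77

First 0xfa241b2a XOR 0xe956a8cc = 0x1372b3e6.
Add column by column in base 16, right to left:
  6+1 = 7
  e+9 = 7 carry 1
  3+7+1 = b
  b+7 = 2 carry 1
  2+b+1 = e
  7+e = 5 carry 1
  3+c+1 = 0 carry 1
  1+d+1 = f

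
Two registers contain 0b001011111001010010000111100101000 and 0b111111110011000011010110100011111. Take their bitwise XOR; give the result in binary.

0b110100001010010001010001000110111

XOR bit by bit (1 where the bits differ):
  001011111001010010000111100101000
^ 111111110011000011010110100011111
= 110100001010010001010001000110111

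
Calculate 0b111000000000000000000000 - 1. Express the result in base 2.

0b110111111111111111111111

The trailing 21 digits are 0, so subtracting 1 borrows through: they become 1 and the next digit up decrements.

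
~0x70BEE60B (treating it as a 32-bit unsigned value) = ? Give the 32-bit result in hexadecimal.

0x8F4119F4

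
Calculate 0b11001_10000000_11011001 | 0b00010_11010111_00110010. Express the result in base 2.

0b110111101011111111011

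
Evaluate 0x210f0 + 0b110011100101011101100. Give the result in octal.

0o6755734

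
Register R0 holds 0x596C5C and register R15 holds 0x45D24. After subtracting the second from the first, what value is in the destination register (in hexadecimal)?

Subtract column by column in base 16:
  C-4 → 8
  5-2 → 3
  C-D → F (borrow)
  6-5-1 → 0
  9-4 → 5
  5-0 → 5

0x550F38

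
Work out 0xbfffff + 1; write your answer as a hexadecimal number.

The trailing 5 digits are F (max in base 16), so adding 1 cascades: they roll to 0 and the next digit up increments.

0xc00000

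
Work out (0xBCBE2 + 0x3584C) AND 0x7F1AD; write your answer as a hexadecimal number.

0x7202C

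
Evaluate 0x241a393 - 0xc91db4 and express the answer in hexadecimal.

0x17885df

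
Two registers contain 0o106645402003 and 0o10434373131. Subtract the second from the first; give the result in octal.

0o76211006652

Subtract column by column in base 8:
  3-1 → 2
  0-3 → 5 (borrow)
  0-1-1 → 6 (borrow)
  2-3-1 → 6 (borrow)
  0-7-1 → 0 (borrow)
  4-3-1 → 0
  5-4 → 1
  4-3 → 1
  6-4 → 2
  6-0 → 6
  0-1 → 7 (borrow)
  1-0-1 → 0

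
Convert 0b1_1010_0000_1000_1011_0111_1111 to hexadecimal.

Group the bits into nibbles: 0001 1010 0000 1000 1011 0111 1111 → 1A08B7F.

0x1A08B7F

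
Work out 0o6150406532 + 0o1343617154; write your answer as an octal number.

Add column by column in base 8, right to left:
  2+4 = 6
  3+5 = 0 carry 1
  5+1+1 = 7
  6+7 = 5 carry 1
  0+1+1 = 2
  4+6 = 2 carry 1
  0+3+1 = 4
  5+4 = 1 carry 1
  1+3+1 = 5
  6+1 = 7

0o7514225706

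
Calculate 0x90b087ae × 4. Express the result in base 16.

0x242c21eb8

Multiply each base-16 digit by 4, carrying:
  e×4 = 56 → write 8 carry 3
  a×4+3 = 43 → write b carry 2
  7×4+2 = 30 → write e carry 1
  8×4+1 = 33 → write 1 carry 2
  0×4+2 = 2 → write 2
  b×4 = 44 → write c carry 2
  0×4+2 = 2 → write 2
  9×4 = 36 → write 4 carry 2
  remaining carry: 2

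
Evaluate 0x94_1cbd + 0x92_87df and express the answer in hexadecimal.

Add column by column in base 16, right to left:
  d+f = c carry 1
  b+d+1 = 9 carry 1
  c+7+1 = 4 carry 1
  1+8+1 = a
  4+2 = 6
  9+9 = 2 carry 1
  final carry 1

0x126a49c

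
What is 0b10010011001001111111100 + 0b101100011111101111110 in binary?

0b10111111101001101111010

Add column by column in base 2, right to left:
  0+0 = 0
  0+1 = 1
  1+1 = 0 carry 1
  1+1+1 = 1 carry 1
  1+1+1 = 1 carry 1
  1+1+1 = 1 carry 1
  1+1+1 = 1 carry 1
  1+0+1 = 0 carry 1
  1+1+1 = 1 carry 1
  1+1+1 = 1 carry 1
  0+1+1 = 0 carry 1
  0+1+1 = 0 carry 1
  1+1+1 = 1 carry 1
  0+1+1 = 0 carry 1
  0+0+1 = 1
  1+0 = 1
  1+0 = 1
  0+1 = 1
  0+1 = 1
  1+0 = 1
  0+1 = 1
  0+0 = 0
  1+0 = 1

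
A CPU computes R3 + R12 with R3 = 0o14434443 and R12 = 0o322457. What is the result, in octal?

0o14757122

Add column by column in base 8, right to left:
  3+7 = 2 carry 1
  4+5+1 = 2 carry 1
  4+4+1 = 1 carry 1
  4+2+1 = 7
  3+2 = 5
  4+3 = 7
  4+0 = 4
  1+0 = 1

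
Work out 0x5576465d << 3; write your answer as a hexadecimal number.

3 bits is not a whole number of base-16 digits; in binary: 1010101011101100100011001011101 << 3 = 1010101011101100100011001011101000.

0x2abb232e8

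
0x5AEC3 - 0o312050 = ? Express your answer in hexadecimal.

0o312050 = 0x19428 in hexadecimal.
Subtract column by column in base 16:
  3-8 → B (borrow)
  C-2-1 → 9
  E-4 → A
  A-9 → 1
  5-1 → 4

0x41A9B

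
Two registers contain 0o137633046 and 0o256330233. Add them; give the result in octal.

Add column by column in base 8, right to left:
  6+3 = 1 carry 1
  4+3+1 = 0 carry 1
  0+2+1 = 3
  3+0 = 3
  3+3 = 6
  6+3 = 1 carry 1
  7+6+1 = 6 carry 1
  3+5+1 = 1 carry 1
  1+2+1 = 4

0o416163301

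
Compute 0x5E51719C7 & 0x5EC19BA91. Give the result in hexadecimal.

AND each hex digit independently (no carries):
  5&5=5, E&E=E, 5&C=4, 1&1=1, 7&9=1, 1&B=1, 9&A=8, C&9=8, 7&1=1

0x5E4111881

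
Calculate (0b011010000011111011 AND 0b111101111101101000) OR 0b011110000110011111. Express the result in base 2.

0b011010000011111011 AND 0b111101111101101000 = 0b011000000001101000.
Then OR with 0b011110000110011111.

0b11110000111111111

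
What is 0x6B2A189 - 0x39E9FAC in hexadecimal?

0x31401DD

Subtract column by column in base 16:
  9-C → D (borrow)
  8-A-1 → D (borrow)
  1-F-1 → 1 (borrow)
  A-9-1 → 0
  2-E → 4 (borrow)
  B-9-1 → 1
  6-3 → 3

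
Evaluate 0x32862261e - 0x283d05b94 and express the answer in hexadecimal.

0xa491ca8a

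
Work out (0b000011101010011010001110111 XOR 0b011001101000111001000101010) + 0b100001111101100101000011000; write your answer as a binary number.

0b111100000000001000001110101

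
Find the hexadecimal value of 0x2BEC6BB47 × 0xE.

0x266EDE3DE2

Multiply each base-16 digit by 14, carrying:
  7×14 = 98 → write 2 carry 6
  4×14+6 = 62 → write E carry 3
  B×14+3 = 157 → write D carry 9
  B×14+9 = 163 → write 3 carry 10
  6×14+10 = 94 → write E carry 5
  C×14+5 = 173 → write D carry 10
  E×14+10 = 206 → write E carry 12
  B×14+12 = 166 → write 6 carry 10
  2×14+10 = 38 → write 6 carry 2
  remaining carry: 2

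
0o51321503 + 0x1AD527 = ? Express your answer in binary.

0o51321503 = 0b101001011010001101000011 in binary.
0x1AD527 = 0b110101101010100100111 in binary.
Add column by column in base 2, right to left:
  1+1 = 0 carry 1
  1+1+1 = 1 carry 1
  0+1+1 = 0 carry 1
  0+0+1 = 1
  0+0 = 0
  0+1 = 1
  1+0 = 1
  0+0 = 0
  1+1 = 0 carry 1
  1+0+1 = 0 carry 1
  0+1+1 = 0 carry 1
  0+0+1 = 1
  0+1 = 1
  1+0 = 1
  0+1 = 1
  1+1 = 0 carry 1
  1+0+1 = 0 carry 1
  0+1+1 = 0 carry 1
  1+0+1 = 0 carry 1
  0+1+1 = 0 carry 1
  0+1+1 = 0 carry 1
  1+0+1 = 0 carry 1
  0+0+1 = 1
  1+0 = 1

0b110000000111100001101010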